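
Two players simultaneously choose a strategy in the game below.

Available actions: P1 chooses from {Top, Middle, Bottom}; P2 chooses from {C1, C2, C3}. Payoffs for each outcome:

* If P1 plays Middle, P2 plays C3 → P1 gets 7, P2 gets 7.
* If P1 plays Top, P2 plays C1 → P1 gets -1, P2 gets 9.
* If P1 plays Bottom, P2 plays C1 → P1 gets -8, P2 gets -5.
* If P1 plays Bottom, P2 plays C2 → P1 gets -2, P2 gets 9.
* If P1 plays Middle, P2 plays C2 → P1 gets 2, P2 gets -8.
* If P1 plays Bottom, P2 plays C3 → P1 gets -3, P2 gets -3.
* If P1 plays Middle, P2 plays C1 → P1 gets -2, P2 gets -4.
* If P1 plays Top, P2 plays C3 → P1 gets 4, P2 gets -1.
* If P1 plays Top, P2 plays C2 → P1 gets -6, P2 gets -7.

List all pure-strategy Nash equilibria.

P1 against C1: payoffs -1, -2, -8 → best response Top.
P1 against C2: payoffs -6, 2, -2 → best response Middle.
P1 against C3: payoffs 4, 7, -3 → best response Middle.
P2 against Top: payoffs 9, -7, -1 → best response C1.
P2 against Middle: payoffs -4, -8, 7 → best response C3.
P2 against Bottom: payoffs -5, 9, -3 → best response C2.
Mutual best responses: (Top, C1); (Middle, C3).

Pure-strategy Nash equilibria: (Top, C1), (Middle, C3)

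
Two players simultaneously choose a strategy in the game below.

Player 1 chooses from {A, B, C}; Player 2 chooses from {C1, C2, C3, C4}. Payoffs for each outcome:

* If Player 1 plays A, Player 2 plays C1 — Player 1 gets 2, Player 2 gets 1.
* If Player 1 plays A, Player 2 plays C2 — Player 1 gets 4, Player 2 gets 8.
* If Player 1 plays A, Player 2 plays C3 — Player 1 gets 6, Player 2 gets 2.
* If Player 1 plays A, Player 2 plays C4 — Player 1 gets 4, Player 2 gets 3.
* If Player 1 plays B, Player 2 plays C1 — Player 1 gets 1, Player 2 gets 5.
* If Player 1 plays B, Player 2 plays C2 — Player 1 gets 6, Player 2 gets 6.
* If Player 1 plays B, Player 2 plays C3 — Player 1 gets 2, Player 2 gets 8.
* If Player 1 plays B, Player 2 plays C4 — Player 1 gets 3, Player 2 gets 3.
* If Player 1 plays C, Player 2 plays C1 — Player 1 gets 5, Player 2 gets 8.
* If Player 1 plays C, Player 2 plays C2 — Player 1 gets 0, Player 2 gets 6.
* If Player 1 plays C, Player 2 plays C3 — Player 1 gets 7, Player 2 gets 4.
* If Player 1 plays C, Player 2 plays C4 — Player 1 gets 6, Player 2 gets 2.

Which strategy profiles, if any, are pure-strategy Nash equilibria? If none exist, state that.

(C, C1)

Player 1 against C1: payoffs 2, 1, 5 → best response C.
Player 1 against C2: payoffs 4, 6, 0 → best response B.
Player 1 against C3: payoffs 6, 2, 7 → best response C.
Player 1 against C4: payoffs 4, 3, 6 → best response C.
Player 2 against A: payoffs 1, 8, 2, 3 → best response C2.
Player 2 against B: payoffs 5, 6, 8, 3 → best response C3.
Player 2 against C: payoffs 8, 6, 4, 2 → best response C1.
Mutual best responses: (C, C1).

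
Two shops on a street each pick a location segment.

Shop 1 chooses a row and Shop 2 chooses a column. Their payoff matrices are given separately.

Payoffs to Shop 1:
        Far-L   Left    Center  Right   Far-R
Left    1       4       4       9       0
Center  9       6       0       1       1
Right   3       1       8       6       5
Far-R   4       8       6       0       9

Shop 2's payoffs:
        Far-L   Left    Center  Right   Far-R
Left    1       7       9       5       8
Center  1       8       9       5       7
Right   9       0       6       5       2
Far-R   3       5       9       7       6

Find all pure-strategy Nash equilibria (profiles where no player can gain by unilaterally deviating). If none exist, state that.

(Left, Far-L): Shop 1 can switch to Center (1 → 9). Not NE.
(Left, Left): Shop 1 can switch to Center (4 → 6). Not NE.
(Left, Center): Shop 1 can switch to Right (4 → 8). Not NE.
(Left, Right): Shop 2 can switch to Left (5 → 7). Not NE.
(Left, Far-R): Shop 1 can switch to Center (0 → 1). Not NE.
(Center, Far-L): Shop 2 can switch to Left (1 → 8). Not NE.
(The remaining 14 profiles each have a profitable deviation by the same check.)

There is no pure-strategy Nash equilibrium.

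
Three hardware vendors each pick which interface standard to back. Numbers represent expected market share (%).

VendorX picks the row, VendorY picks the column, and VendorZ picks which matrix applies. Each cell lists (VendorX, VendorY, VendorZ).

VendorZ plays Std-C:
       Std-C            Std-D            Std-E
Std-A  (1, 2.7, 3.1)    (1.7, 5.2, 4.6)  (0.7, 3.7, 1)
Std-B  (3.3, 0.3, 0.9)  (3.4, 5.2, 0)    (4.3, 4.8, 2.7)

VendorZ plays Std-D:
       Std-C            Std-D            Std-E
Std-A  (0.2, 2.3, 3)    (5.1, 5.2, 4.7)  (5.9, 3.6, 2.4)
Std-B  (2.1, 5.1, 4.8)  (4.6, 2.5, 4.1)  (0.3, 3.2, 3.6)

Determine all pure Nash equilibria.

Pure-strategy Nash equilibria: (Std-A, Std-D, Std-D); (Std-B, Std-C, Std-D)

Check each profile: it is a Nash equilibrium iff no player can strictly gain by switching unilaterally.
(Std-A, Std-C, Std-C): VendorX can switch to Std-B (1 → 3.3). Not NE.
(Std-A, Std-C, Std-D): VendorX can switch to Std-B (0.2 → 2.1). Not NE.
(Std-A, Std-D, Std-C): VendorX can switch to Std-B (1.7 → 3.4). Not NE.
(Std-A, Std-D, Std-D): VendorX gets 5.1, best alternative 4.6; VendorY gets 5.2, best alternative 3.6; VendorZ gets 4.7, best alternative 4.6. No profitable deviation — NE.
(Std-A, Std-E, Std-C): VendorX can switch to Std-B (0.7 → 4.3). Not NE.
(Std-A, Std-E, Std-D): VendorY can switch to Std-D (3.6 → 5.2). Not NE.
(Std-B, Std-C, Std-C): VendorY can switch to Std-D (0.3 → 5.2). Not NE.
(Std-B, Std-C, Std-D): VendorX gets 2.1, best alternative 0.2; VendorY gets 5.1, best alternative 3.2; VendorZ gets 4.8, best alternative 0.9. No profitable deviation — NE.
(Std-B, Std-D, Std-C): VendorZ can switch to Std-D (0 → 4.1). Not NE.
(Std-B, Std-D, Std-D): VendorX can switch to Std-A (4.6 → 5.1). Not NE.
(Std-B, Std-E, Std-C): VendorY can switch to Std-D (4.8 → 5.2). Not NE.
(Std-B, Std-E, Std-D): VendorX can switch to Std-A (0.3 → 5.9). Not NE.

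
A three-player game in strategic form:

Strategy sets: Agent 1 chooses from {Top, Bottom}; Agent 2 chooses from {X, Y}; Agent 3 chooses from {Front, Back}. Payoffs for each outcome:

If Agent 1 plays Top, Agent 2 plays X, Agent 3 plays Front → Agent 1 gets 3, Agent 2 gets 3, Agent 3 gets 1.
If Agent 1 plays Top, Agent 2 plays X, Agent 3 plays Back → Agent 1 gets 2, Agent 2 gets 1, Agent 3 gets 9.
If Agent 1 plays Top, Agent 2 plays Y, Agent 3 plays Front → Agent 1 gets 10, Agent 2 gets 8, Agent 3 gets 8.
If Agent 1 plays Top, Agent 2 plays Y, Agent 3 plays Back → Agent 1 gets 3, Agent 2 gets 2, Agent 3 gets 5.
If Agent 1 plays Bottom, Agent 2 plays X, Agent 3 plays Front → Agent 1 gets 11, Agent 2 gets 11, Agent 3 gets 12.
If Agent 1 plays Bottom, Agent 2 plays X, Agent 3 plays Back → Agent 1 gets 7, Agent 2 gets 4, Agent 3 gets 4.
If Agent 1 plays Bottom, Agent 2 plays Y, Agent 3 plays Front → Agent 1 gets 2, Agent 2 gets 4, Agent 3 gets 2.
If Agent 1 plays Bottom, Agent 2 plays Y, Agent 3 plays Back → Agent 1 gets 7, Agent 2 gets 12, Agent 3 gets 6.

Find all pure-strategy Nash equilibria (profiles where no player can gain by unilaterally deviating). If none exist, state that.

Agent 1 against (X, Front): payoffs 3, 11 → best response Bottom.
Agent 1 against (X, Back): payoffs 2, 7 → best response Bottom.
Agent 1 against (Y, Front): payoffs 10, 2 → best response Top.
Agent 1 against (Y, Back): payoffs 3, 7 → best response Bottom.
Agent 2 against (Top, Front): payoffs 3, 8 → best response Y.
Agent 2 against (Top, Back): payoffs 1, 2 → best response Y.
Agent 2 against (Bottom, Front): payoffs 11, 4 → best response X.
Agent 2 against (Bottom, Back): payoffs 4, 12 → best response Y.
Agent 3 against (Top, X): payoffs 1, 9 → best response Back.
Agent 3 against (Top, Y): payoffs 8, 5 → best response Front.
Agent 3 against (Bottom, X): payoffs 12, 4 → best response Front.
Agent 3 against (Bottom, Y): payoffs 2, 6 → best response Back.
Mutual best responses: (Top, Y, Front); (Bottom, X, Front); (Bottom, Y, Back).

The pure Nash equilibria are (Top, Y, Front) and (Bottom, X, Front) and (Bottom, Y, Back).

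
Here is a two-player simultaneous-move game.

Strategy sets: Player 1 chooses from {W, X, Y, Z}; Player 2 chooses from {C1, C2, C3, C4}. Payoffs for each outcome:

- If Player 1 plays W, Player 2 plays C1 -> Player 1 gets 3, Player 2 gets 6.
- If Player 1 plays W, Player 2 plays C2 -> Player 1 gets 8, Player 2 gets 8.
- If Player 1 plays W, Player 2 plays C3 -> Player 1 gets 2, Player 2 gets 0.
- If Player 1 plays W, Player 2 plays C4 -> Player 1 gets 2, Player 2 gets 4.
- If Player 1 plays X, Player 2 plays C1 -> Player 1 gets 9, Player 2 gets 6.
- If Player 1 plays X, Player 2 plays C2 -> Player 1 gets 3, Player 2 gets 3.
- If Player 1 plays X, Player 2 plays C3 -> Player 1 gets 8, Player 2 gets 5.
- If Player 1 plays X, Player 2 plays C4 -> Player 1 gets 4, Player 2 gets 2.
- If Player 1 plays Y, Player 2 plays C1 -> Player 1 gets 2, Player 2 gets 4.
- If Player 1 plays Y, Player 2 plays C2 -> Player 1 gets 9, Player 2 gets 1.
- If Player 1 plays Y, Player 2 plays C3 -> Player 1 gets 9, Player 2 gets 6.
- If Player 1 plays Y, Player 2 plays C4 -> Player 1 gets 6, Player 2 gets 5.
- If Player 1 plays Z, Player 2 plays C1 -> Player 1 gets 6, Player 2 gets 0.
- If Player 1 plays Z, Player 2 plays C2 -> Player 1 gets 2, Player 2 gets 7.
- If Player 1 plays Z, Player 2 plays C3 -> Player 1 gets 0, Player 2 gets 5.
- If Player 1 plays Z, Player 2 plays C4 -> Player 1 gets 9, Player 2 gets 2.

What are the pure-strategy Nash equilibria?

Pure-strategy Nash equilibria: (X, C1); (Y, C3)

Player 1 against C1: payoffs 3, 9, 2, 6 → best response X.
Player 1 against C2: payoffs 8, 3, 9, 2 → best response Y.
Player 1 against C3: payoffs 2, 8, 9, 0 → best response Y.
Player 1 against C4: payoffs 2, 4, 6, 9 → best response Z.
Player 2 against W: payoffs 6, 8, 0, 4 → best response C2.
Player 2 against X: payoffs 6, 3, 5, 2 → best response C1.
Player 2 against Y: payoffs 4, 1, 6, 5 → best response C3.
Player 2 against Z: payoffs 0, 7, 5, 2 → best response C2.
Mutual best responses: (X, C1); (Y, C3).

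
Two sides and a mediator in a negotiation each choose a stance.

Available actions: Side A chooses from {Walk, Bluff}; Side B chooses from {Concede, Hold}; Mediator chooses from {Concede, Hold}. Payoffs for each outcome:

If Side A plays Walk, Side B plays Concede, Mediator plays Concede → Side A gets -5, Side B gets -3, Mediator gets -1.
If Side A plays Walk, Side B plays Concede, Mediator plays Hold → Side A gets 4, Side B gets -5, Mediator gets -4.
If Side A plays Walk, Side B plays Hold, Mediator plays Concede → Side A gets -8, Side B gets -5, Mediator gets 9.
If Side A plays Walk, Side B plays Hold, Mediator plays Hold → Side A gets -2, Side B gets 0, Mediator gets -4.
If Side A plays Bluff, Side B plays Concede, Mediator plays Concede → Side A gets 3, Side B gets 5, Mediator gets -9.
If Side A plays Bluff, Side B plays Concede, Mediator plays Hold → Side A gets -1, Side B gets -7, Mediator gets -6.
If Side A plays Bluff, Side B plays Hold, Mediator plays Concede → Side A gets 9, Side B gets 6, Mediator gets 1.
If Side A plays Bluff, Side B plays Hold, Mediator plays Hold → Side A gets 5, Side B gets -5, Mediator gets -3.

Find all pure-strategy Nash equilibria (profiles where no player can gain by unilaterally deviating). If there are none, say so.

Side A against (Concede, Concede): payoffs -5, 3 → best response Bluff.
Side A against (Concede, Hold): payoffs 4, -1 → best response Walk.
Side A against (Hold, Concede): payoffs -8, 9 → best response Bluff.
Side A against (Hold, Hold): payoffs -2, 5 → best response Bluff.
Side B against (Walk, Concede): payoffs -3, -5 → best response Concede.
Side B against (Walk, Hold): payoffs -5, 0 → best response Hold.
Side B against (Bluff, Concede): payoffs 5, 6 → best response Hold.
Side B against (Bluff, Hold): payoffs -7, -5 → best response Hold.
Mediator against (Walk, Concede): payoffs -1, -4 → best response Concede.
Mediator against (Walk, Hold): payoffs 9, -4 → best response Concede.
Mediator against (Bluff, Concede): payoffs -9, -6 → best response Hold.
Mediator against (Bluff, Hold): payoffs 1, -3 → best response Concede.
Mutual best responses: (Bluff, Hold, Concede).

(Bluff, Hold, Concede)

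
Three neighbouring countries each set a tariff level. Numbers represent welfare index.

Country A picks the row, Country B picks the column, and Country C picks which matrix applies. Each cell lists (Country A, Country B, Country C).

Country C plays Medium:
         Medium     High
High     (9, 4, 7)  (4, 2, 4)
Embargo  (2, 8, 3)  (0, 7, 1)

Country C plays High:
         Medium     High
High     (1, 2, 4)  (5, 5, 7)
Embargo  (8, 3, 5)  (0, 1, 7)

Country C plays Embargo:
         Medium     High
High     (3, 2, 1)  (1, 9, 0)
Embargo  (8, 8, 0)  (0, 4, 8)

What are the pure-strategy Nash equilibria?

(High, Medium, Medium): Country A gets 9, best alternative 2; Country B gets 4, best alternative 2; Country C gets 7, best alternative 4. No profitable deviation — NE.
(High, Medium, High): Country A can switch to Embargo (1 → 8). Not NE.
(High, Medium, Embargo): Country A can switch to Embargo (3 → 8). Not NE.
(High, High, Medium): Country B can switch to Medium (2 → 4). Not NE.
(High, High, High): Country A gets 5, best alternative 0; Country B gets 5, best alternative 2; Country C gets 7, best alternative 4. No profitable deviation — NE.
(High, High, Embargo): Country C can switch to Medium (0 → 4). Not NE.
(Embargo, Medium, Medium): Country A can switch to High (2 → 9). Not NE.
(Embargo, Medium, High): Country A gets 8, best alternative 1; Country B gets 3, best alternative 1; Country C gets 5, best alternative 3. No profitable deviation — NE.
(Embargo, Medium, Embargo): Country C can switch to Medium (0 → 3). Not NE.
(Embargo, High, Medium): Country A can switch to High (0 → 4). Not NE.
(Embargo, High, High): Country A can switch to High (0 → 5). Not NE.
(Embargo, High, Embargo): Country A can switch to High (0 → 1). Not NE.

(High, Medium, Medium), (High, High, High), (Embargo, Medium, High)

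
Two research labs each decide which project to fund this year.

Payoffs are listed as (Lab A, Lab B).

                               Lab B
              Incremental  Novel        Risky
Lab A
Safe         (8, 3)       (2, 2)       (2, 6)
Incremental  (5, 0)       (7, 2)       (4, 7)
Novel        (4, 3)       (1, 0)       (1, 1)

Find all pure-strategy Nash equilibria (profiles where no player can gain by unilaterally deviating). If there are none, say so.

Lab A against Incremental: payoffs 8, 5, 4 → best response Safe.
Lab A against Novel: payoffs 2, 7, 1 → best response Incremental.
Lab A against Risky: payoffs 2, 4, 1 → best response Incremental.
Lab B against Safe: payoffs 3, 2, 6 → best response Risky.
Lab B against Incremental: payoffs 0, 2, 7 → best response Risky.
Lab B against Novel: payoffs 3, 0, 1 → best response Incremental.
Mutual best responses: (Incremental, Risky).

The unique pure-strategy Nash equilibrium is (Incremental, Risky).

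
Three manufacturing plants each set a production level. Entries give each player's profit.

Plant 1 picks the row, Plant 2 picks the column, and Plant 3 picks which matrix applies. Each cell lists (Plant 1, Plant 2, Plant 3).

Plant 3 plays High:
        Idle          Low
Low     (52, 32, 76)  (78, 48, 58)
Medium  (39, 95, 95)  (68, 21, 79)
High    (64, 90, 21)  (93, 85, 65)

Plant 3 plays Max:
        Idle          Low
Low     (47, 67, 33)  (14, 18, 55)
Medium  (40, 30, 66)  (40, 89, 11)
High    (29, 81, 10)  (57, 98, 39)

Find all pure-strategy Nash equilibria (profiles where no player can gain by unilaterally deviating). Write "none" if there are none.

The unique pure-strategy Nash equilibrium is (High, Idle, High).

Plant 1 against (Idle, High): payoffs 52, 39, 64 → best response High.
Plant 1 against (Idle, Max): payoffs 47, 40, 29 → best response Low.
Plant 1 against (Low, High): payoffs 78, 68, 93 → best response High.
Plant 1 against (Low, Max): payoffs 14, 40, 57 → best response High.
Plant 2 against (Low, High): payoffs 32, 48 → best response Low.
Plant 2 against (Low, Max): payoffs 67, 18 → best response Idle.
Plant 2 against (Medium, High): payoffs 95, 21 → best response Idle.
Plant 2 against (Medium, Max): payoffs 30, 89 → best response Low.
Plant 2 against (High, High): payoffs 90, 85 → best response Idle.
Plant 2 against (High, Max): payoffs 81, 98 → best response Low.
Plant 3 against (Low, Idle): payoffs 76, 33 → best response High.
Plant 3 against (Low, Low): payoffs 58, 55 → best response High.
Plant 3 against (Medium, Idle): payoffs 95, 66 → best response High.
Plant 3 against (Medium, Low): payoffs 79, 11 → best response High.
Plant 3 against (High, Idle): payoffs 21, 10 → best response High.
Plant 3 against (High, Low): payoffs 65, 39 → best response High.
Mutual best responses: (High, Idle, High).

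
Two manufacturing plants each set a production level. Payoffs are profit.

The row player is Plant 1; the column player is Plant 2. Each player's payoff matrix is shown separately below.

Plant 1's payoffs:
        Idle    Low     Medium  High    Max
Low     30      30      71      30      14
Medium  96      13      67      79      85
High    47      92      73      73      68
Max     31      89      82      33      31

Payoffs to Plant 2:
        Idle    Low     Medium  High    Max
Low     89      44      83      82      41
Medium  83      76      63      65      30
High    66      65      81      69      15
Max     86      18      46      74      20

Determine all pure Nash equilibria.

(Low, Idle): Plant 1 can switch to Medium (30 → 96). Not NE.
(Low, Low): Plant 1 can switch to High (30 → 92). Not NE.
(Low, Medium): Plant 1 can switch to High (71 → 73). Not NE.
(Low, High): Plant 1 can switch to Medium (30 → 79). Not NE.
(Low, Max): Plant 1 can switch to Medium (14 → 85). Not NE.
(Medium, Idle): Plant 1 gets 96, best alternative 47; Plant 2 gets 83, best alternative 76. No profitable deviation — NE.
(Medium, Low): Plant 1 can switch to Low (13 → 30). Not NE.
(Medium, Medium): Plant 1 can switch to Low (67 → 71). Not NE.
(Medium, High): Plant 2 can switch to Idle (65 → 83). Not NE.
(The remaining 11 profiles each have a profitable deviation by the same check.)

Pure NE: (Medium, Idle)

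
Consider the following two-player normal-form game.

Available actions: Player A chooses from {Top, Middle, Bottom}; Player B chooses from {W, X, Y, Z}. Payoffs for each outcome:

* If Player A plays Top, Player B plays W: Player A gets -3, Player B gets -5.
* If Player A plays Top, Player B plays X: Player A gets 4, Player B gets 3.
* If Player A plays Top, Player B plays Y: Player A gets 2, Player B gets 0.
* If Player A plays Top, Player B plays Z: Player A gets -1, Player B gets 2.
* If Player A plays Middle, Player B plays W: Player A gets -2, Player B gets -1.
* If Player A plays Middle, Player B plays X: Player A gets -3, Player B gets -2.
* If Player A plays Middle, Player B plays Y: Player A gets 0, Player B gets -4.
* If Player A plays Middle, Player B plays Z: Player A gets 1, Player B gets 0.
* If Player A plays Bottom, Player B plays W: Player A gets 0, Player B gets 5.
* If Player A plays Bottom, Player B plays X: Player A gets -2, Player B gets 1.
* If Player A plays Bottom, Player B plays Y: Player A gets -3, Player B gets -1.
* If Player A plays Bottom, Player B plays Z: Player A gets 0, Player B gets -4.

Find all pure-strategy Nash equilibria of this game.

Pure-strategy Nash equilibria: (Top, X) and (Middle, Z) and (Bottom, W)

(Top, W): Player A can switch to Middle (-3 → -2). Not NE.
(Top, X): Player A gets 4, best alternative -2; Player B gets 3, best alternative 2. No profitable deviation — NE.
(Top, Y): Player B can switch to X (0 → 3). Not NE.
(Top, Z): Player A can switch to Middle (-1 → 1). Not NE.
(Middle, W): Player A can switch to Bottom (-2 → 0). Not NE.
(Middle, X): Player A can switch to Top (-3 → 4). Not NE.
(Middle, Y): Player A can switch to Top (0 → 2). Not NE.
(Middle, Z): Player A gets 1, best alternative 0; Player B gets 0, best alternative -1. No profitable deviation — NE.
(Bottom, W): Player A gets 0, best alternative -2; Player B gets 5, best alternative 1. No profitable deviation — NE.
(The remaining 3 profiles each have a profitable deviation by the same check.)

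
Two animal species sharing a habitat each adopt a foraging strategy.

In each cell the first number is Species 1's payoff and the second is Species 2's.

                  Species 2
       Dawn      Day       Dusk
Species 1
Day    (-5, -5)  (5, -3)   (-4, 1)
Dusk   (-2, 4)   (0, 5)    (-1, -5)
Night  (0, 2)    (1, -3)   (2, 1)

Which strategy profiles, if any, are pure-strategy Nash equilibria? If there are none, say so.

(Night, Dawn)

(Day, Dawn): Species 1 can switch to Dusk (-5 → -2). Not NE.
(Day, Day): Species 2 can switch to Dusk (-3 → 1). Not NE.
(Day, Dusk): Species 1 can switch to Dusk (-4 → -1). Not NE.
(Dusk, Dawn): Species 1 can switch to Night (-2 → 0). Not NE.
(Dusk, Day): Species 1 can switch to Day (0 → 5). Not NE.
(Dusk, Dusk): Species 1 can switch to Night (-1 → 2). Not NE.
(Night, Dawn): Species 1 gets 0, best alternative -2; Species 2 gets 2, best alternative 1. No profitable deviation — NE.
(The remaining 2 profiles each have a profitable deviation by the same check.)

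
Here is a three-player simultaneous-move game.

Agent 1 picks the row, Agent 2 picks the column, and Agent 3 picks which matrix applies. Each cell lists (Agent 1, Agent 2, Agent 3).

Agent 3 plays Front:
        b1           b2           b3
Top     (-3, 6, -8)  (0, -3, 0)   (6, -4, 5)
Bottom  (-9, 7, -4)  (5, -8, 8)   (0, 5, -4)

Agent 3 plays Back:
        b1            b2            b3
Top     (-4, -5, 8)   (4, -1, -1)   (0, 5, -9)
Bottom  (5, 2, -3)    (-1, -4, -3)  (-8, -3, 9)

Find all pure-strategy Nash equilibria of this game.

Check each profile: it is a Nash equilibrium iff no player can strictly gain by switching unilaterally.
(Top, b1, Front): Agent 3 can switch to Back (-8 → 8). Not NE.
(Top, b1, Back): Agent 1 can switch to Bottom (-4 → 5). Not NE.
(Top, b2, Front): Agent 1 can switch to Bottom (0 → 5). Not NE.
(Top, b2, Back): Agent 2 can switch to b3 (-1 → 5). Not NE.
(Top, b3, Front): Agent 2 can switch to b1 (-4 → 6). Not NE.
(Top, b3, Back): Agent 3 can switch to Front (-9 → 5). Not NE.
(Bottom, b1, Front): Agent 1 can switch to Top (-9 → -3). Not NE.
(Bottom, b1, Back): Agent 1 gets 5, best alternative -4; Agent 2 gets 2, best alternative -3; Agent 3 gets -3, best alternative -4. No profitable deviation — NE.
(Bottom, b2, Front): Agent 2 can switch to b1 (-8 → 7). Not NE.
(Bottom, b2, Back): Agent 1 can switch to Top (-1 → 4). Not NE.
(Bottom, b3, Front): Agent 1 can switch to Top (0 → 6). Not NE.
(Bottom, b3, Back): Agent 1 can switch to Top (-8 → 0). Not NE.

(Bottom, b1, Back)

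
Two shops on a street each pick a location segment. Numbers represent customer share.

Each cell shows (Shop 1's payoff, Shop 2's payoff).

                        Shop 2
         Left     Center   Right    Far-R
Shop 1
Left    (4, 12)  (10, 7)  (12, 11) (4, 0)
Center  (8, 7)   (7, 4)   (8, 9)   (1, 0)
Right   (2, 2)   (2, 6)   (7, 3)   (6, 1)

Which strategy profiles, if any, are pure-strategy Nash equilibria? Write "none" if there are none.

This game has no pure Nash equilibrium.

Check each profile: it is a Nash equilibrium iff no player can strictly gain by switching unilaterally.
(Left, Left): Shop 1 can switch to Center (4 → 8). Not NE.
(Left, Center): Shop 2 can switch to Left (7 → 12). Not NE.
(Left, Right): Shop 2 can switch to Left (11 → 12). Not NE.
(Left, Far-R): Shop 1 can switch to Right (4 → 6). Not NE.
(Center, Left): Shop 2 can switch to Right (7 → 9). Not NE.
(Center, Center): Shop 1 can switch to Left (7 → 10). Not NE.
(Center, Right): Shop 1 can switch to Left (8 → 12). Not NE.
(Center, Far-R): Shop 1 can switch to Left (1 → 4). Not NE.
(Right, Left): Shop 1 can switch to Left (2 → 4). Not NE.
(Right, Center): Shop 1 can switch to Left (2 → 10). Not NE.
(The remaining 2 profiles each have a profitable deviation by the same check.)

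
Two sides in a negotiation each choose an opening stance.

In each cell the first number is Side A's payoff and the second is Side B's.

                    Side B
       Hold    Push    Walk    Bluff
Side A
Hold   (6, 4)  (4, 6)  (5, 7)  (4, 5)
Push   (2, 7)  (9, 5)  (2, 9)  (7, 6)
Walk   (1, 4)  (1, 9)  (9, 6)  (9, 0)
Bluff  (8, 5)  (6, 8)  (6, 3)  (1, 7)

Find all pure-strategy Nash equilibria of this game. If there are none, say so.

No pure-strategy Nash equilibrium.

Side A against Hold: payoffs 6, 2, 1, 8 → best response Bluff.
Side A against Push: payoffs 4, 9, 1, 6 → best response Push.
Side A against Walk: payoffs 5, 2, 9, 6 → best response Walk.
Side A against Bluff: payoffs 4, 7, 9, 1 → best response Walk.
Side B against Hold: payoffs 4, 6, 7, 5 → best response Walk.
Side B against Push: payoffs 7, 5, 9, 6 → best response Walk.
Side B against Walk: payoffs 4, 9, 6, 0 → best response Push.
Side B against Bluff: payoffs 5, 8, 3, 7 → best response Push.
No profile is a mutual best response for all players.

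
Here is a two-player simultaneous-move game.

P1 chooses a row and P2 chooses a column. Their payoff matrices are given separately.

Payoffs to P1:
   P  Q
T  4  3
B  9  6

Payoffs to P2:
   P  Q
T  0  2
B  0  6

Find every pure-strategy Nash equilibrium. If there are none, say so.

Pure NE: (B, Q)

For each strategy profile, look for a profitable unilateral deviation.
(T, P): P1 can switch to B (4 → 9). Not NE.
(T, Q): P1 can switch to B (3 → 6). Not NE.
(B, P): P2 can switch to Q (0 → 6). Not NE.
(B, Q): P1 gets 6, best alternative 3; P2 gets 6, best alternative 0. No profitable deviation — NE.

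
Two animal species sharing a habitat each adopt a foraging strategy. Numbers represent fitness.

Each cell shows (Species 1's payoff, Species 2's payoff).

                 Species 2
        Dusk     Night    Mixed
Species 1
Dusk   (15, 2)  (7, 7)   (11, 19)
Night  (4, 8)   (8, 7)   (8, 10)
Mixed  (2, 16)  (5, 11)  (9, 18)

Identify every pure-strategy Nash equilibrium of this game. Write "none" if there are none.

Species 1 against Dusk: payoffs 15, 4, 2 → best response Dusk.
Species 1 against Night: payoffs 7, 8, 5 → best response Night.
Species 1 against Mixed: payoffs 11, 8, 9 → best response Dusk.
Species 2 against Dusk: payoffs 2, 7, 19 → best response Mixed.
Species 2 against Night: payoffs 8, 7, 10 → best response Mixed.
Species 2 against Mixed: payoffs 16, 11, 18 → best response Mixed.
Mutual best responses: (Dusk, Mixed).

(Dusk, Mixed)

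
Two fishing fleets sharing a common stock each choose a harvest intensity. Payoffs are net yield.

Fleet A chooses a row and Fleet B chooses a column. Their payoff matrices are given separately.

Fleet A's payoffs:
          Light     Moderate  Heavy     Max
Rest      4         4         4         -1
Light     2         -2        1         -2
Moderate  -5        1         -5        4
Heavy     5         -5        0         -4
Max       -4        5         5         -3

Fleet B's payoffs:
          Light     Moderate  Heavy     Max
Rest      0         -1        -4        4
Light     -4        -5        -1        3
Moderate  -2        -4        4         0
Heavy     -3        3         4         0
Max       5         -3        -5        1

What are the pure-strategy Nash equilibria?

This game has no pure Nash equilibrium.

Fleet A against Light: payoffs 4, 2, -5, 5, -4 → best response Heavy.
Fleet A against Moderate: payoffs 4, -2, 1, -5, 5 → best response Max.
Fleet A against Heavy: payoffs 4, 1, -5, 0, 5 → best response Max.
Fleet A against Max: payoffs -1, -2, 4, -4, -3 → best response Moderate.
Fleet B against Rest: payoffs 0, -1, -4, 4 → best response Max.
Fleet B against Light: payoffs -4, -5, -1, 3 → best response Max.
Fleet B against Moderate: payoffs -2, -4, 4, 0 → best response Heavy.
Fleet B against Heavy: payoffs -3, 3, 4, 0 → best response Heavy.
Fleet B against Max: payoffs 5, -3, -5, 1 → best response Light.
No profile is a mutual best response for all players.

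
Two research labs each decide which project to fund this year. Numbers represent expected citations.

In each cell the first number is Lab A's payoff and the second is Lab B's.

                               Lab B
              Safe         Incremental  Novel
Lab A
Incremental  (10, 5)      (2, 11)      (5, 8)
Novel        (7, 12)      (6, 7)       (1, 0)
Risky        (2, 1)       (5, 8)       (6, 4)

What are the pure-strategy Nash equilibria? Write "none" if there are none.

No pure-strategy Nash equilibrium.

Lab A against Safe: payoffs 10, 7, 2 → best response Incremental.
Lab A against Incremental: payoffs 2, 6, 5 → best response Novel.
Lab A against Novel: payoffs 5, 1, 6 → best response Risky.
Lab B against Incremental: payoffs 5, 11, 8 → best response Incremental.
Lab B against Novel: payoffs 12, 7, 0 → best response Safe.
Lab B against Risky: payoffs 1, 8, 4 → best response Incremental.
No profile is a mutual best response for all players.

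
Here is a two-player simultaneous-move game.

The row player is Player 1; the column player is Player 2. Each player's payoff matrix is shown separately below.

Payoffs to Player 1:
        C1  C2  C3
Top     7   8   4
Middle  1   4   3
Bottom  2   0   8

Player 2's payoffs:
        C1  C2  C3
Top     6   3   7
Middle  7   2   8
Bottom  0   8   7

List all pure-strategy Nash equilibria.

Check each profile: it is a Nash equilibrium iff no player can strictly gain by switching unilaterally.
(Top, C1): Player 2 can switch to C3 (6 → 7). Not NE.
(Top, C2): Player 2 can switch to C1 (3 → 6). Not NE.
(Top, C3): Player 1 can switch to Bottom (4 → 8). Not NE.
(Middle, C1): Player 1 can switch to Top (1 → 7). Not NE.
(Middle, C2): Player 1 can switch to Top (4 → 8). Not NE.
(Middle, C3): Player 1 can switch to Top (3 → 4). Not NE.
(Bottom, C1): Player 1 can switch to Top (2 → 7). Not NE.
(Bottom, C2): Player 1 can switch to Top (0 → 8). Not NE.
(Bottom, C3): Player 2 can switch to C2 (7 → 8). Not NE.

No pure-strategy Nash equilibrium.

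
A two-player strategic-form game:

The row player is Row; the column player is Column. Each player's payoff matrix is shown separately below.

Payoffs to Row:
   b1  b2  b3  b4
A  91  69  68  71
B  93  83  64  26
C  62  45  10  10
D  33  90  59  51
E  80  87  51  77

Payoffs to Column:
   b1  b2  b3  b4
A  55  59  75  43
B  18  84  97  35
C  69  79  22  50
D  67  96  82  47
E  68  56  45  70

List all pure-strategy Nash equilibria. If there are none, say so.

(A, b1): Row can switch to B (91 → 93). Not NE.
(A, b2): Row can switch to B (69 → 83). Not NE.
(A, b3): Row gets 68, best alternative 64; Column gets 75, best alternative 59. No profitable deviation — NE.
(A, b4): Row can switch to E (71 → 77). Not NE.
(B, b1): Column can switch to b2 (18 → 84). Not NE.
(B, b2): Row can switch to D (83 → 90). Not NE.
(B, b3): Row can switch to A (64 → 68). Not NE.
(B, b4): Row can switch to A (26 → 71). Not NE.
(C, b1): Row can switch to A (62 → 91). Not NE.
(D, b2): Row gets 90, best alternative 87; Column gets 96, best alternative 82. No profitable deviation — NE.
(E, b4): Row gets 77, best alternative 71; Column gets 70, best alternative 68. No profitable deviation — NE.
(The remaining 9 profiles each have a profitable deviation by the same check.)

Pure-strategy Nash equilibria: (A, b3) and (D, b2) and (E, b4)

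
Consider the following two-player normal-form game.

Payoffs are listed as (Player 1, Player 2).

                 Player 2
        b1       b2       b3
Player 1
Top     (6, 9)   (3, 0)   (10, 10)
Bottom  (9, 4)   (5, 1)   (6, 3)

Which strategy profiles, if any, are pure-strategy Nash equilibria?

For each strategy profile, look for a profitable unilateral deviation.
(Top, b1): Player 1 can switch to Bottom (6 → 9). Not NE.
(Top, b2): Player 1 can switch to Bottom (3 → 5). Not NE.
(Top, b3): Player 1 gets 10, best alternative 6; Player 2 gets 10, best alternative 9. No profitable deviation — NE.
(Bottom, b1): Player 1 gets 9, best alternative 6; Player 2 gets 4, best alternative 3. No profitable deviation — NE.
(Bottom, b2): Player 2 can switch to b1 (1 → 4). Not NE.
(Bottom, b3): Player 1 can switch to Top (6 → 10). Not NE.

(Top, b3); (Bottom, b1)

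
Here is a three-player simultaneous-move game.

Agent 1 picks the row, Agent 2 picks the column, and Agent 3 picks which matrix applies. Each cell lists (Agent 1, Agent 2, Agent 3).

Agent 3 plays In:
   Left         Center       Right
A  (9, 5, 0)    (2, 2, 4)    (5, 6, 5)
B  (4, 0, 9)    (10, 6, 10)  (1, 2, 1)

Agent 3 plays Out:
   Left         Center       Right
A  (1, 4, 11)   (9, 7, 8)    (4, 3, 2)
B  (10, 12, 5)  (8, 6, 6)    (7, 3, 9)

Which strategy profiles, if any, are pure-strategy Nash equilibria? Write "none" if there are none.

Check each profile: it is a Nash equilibrium iff no player can strictly gain by switching unilaterally.
(A, Left, In): Agent 2 can switch to Right (5 → 6). Not NE.
(A, Left, Out): Agent 1 can switch to B (1 → 10). Not NE.
(A, Center, In): Agent 1 can switch to B (2 → 10). Not NE.
(A, Center, Out): Agent 1 gets 9, best alternative 8; Agent 2 gets 7, best alternative 4; Agent 3 gets 8, best alternative 4. No profitable deviation — NE.
(A, Right, In): Agent 1 gets 5, best alternative 1; Agent 2 gets 6, best alternative 5; Agent 3 gets 5, best alternative 2. No profitable deviation — NE.
(A, Right, Out): Agent 1 can switch to B (4 → 7). Not NE.
(B, Left, In): Agent 1 can switch to A (4 → 9). Not NE.
(B, Left, Out): Agent 3 can switch to In (5 → 9). Not NE.
(B, Center, In): Agent 1 gets 10, best alternative 2; Agent 2 gets 6, best alternative 2; Agent 3 gets 10, best alternative 6. No profitable deviation — NE.
(The remaining 3 profiles each have a profitable deviation by the same check.)

(A, Center, Out), (A, Right, In), (B, Center, In)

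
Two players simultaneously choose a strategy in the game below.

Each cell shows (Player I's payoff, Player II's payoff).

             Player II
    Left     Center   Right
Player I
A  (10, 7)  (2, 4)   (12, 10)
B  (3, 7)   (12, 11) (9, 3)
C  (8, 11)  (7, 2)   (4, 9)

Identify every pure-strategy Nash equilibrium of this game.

(A, Right) and (B, Center)

Mark each player's best response to every combination of opponents' strategies; a profile where every player is best-responding is a pure Nash equilibrium.
Player I against Left: payoffs 10, 3, 8 → best response A.
Player I against Center: payoffs 2, 12, 7 → best response B.
Player I against Right: payoffs 12, 9, 4 → best response A.
Player II against A: payoffs 7, 4, 10 → best response Right.
Player II against B: payoffs 7, 11, 3 → best response Center.
Player II against C: payoffs 11, 2, 9 → best response Left.
Mutual best responses: (A, Right); (B, Center).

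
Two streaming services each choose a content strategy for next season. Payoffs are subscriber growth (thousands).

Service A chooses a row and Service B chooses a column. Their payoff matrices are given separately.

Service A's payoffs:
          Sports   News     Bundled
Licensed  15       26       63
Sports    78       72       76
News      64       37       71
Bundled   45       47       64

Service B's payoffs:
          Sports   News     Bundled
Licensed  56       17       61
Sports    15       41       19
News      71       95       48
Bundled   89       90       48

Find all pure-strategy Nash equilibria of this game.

Pure NE: (Sports, News)

Service A against Sports: payoffs 15, 78, 64, 45 → best response Sports.
Service A against News: payoffs 26, 72, 37, 47 → best response Sports.
Service A against Bundled: payoffs 63, 76, 71, 64 → best response Sports.
Service B against Licensed: payoffs 56, 17, 61 → best response Bundled.
Service B against Sports: payoffs 15, 41, 19 → best response News.
Service B against News: payoffs 71, 95, 48 → best response News.
Service B against Bundled: payoffs 89, 90, 48 → best response News.
Mutual best responses: (Sports, News).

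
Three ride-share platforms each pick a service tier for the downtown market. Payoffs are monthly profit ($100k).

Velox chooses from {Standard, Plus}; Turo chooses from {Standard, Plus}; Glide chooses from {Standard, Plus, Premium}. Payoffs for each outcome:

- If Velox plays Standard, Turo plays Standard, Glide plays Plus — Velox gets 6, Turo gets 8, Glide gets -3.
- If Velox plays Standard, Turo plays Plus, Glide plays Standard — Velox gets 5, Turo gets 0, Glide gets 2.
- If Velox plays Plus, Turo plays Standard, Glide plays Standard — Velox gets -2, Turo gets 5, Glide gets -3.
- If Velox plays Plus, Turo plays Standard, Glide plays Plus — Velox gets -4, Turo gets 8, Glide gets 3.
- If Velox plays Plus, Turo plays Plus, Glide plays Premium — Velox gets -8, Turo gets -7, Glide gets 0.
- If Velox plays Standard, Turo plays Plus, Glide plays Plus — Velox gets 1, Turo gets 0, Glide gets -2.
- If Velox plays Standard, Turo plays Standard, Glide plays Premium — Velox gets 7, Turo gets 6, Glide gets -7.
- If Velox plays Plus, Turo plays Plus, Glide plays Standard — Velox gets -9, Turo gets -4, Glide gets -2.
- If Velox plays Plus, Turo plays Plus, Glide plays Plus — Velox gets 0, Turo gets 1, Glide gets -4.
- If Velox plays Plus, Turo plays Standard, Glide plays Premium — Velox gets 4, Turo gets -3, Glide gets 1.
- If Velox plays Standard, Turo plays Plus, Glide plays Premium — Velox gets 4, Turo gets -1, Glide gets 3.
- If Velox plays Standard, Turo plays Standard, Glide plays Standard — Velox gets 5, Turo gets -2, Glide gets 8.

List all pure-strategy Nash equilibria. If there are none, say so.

There is no pure-strategy Nash equilibrium.

Velox against (Standard, Standard): payoffs 5, -2 → best response Standard.
Velox against (Standard, Plus): payoffs 6, -4 → best response Standard.
Velox against (Standard, Premium): payoffs 7, 4 → best response Standard.
Velox against (Plus, Standard): payoffs 5, -9 → best response Standard.
Velox against (Plus, Plus): payoffs 1, 0 → best response Standard.
Velox against (Plus, Premium): payoffs 4, -8 → best response Standard.
Turo against (Standard, Standard): payoffs -2, 0 → best response Plus.
Turo against (Standard, Plus): payoffs 8, 0 → best response Standard.
Turo against (Standard, Premium): payoffs 6, -1 → best response Standard.
Turo against (Plus, Standard): payoffs 5, -4 → best response Standard.
Turo against (Plus, Plus): payoffs 8, 1 → best response Standard.
Turo against (Plus, Premium): payoffs -3, -7 → best response Standard.
Glide against (Standard, Standard): payoffs 8, -3, -7 → best response Standard.
Glide against (Standard, Plus): payoffs 2, -2, 3 → best response Premium.
Glide against (Plus, Standard): payoffs -3, 3, 1 → best response Plus.
Glide against (Plus, Plus): payoffs -2, -4, 0 → best response Premium.
No profile is a mutual best response for all players.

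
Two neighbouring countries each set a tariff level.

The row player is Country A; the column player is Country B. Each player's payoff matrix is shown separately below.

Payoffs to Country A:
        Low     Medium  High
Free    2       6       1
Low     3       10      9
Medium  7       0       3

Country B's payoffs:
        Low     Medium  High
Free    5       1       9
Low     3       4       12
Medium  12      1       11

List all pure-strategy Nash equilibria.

(Low, High); (Medium, Low)

Country A against Low: payoffs 2, 3, 7 → best response Medium.
Country A against Medium: payoffs 6, 10, 0 → best response Low.
Country A against High: payoffs 1, 9, 3 → best response Low.
Country B against Free: payoffs 5, 1, 9 → best response High.
Country B against Low: payoffs 3, 4, 12 → best response High.
Country B against Medium: payoffs 12, 1, 11 → best response Low.
Mutual best responses: (Low, High); (Medium, Low).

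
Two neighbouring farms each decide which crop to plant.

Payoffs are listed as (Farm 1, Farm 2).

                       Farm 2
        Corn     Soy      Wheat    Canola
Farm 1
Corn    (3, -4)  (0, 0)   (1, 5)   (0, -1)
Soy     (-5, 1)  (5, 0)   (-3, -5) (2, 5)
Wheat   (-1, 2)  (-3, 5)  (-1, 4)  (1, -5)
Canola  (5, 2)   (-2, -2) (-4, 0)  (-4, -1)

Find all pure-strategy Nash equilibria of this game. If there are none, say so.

For each strategy profile, look for a profitable unilateral deviation.
(Corn, Corn): Farm 1 can switch to Canola (3 → 5). Not NE.
(Corn, Soy): Farm 1 can switch to Soy (0 → 5). Not NE.
(Corn, Wheat): Farm 1 gets 1, best alternative -1; Farm 2 gets 5, best alternative 0. No profitable deviation — NE.
(Corn, Canola): Farm 1 can switch to Soy (0 → 2). Not NE.
(Soy, Corn): Farm 1 can switch to Corn (-5 → 3). Not NE.
(Soy, Soy): Farm 2 can switch to Corn (0 → 1). Not NE.
(Soy, Wheat): Farm 1 can switch to Corn (-3 → 1). Not NE.
(Soy, Canola): Farm 1 gets 2, best alternative 1; Farm 2 gets 5, best alternative 1. No profitable deviation — NE.
(Wheat, Corn): Farm 1 can switch to Corn (-1 → 3). Not NE.
(Wheat, Soy): Farm 1 can switch to Corn (-3 → 0). Not NE.
(Canola, Corn): Farm 1 gets 5, best alternative 3; Farm 2 gets 2, best alternative 0. No profitable deviation — NE.
(The remaining 5 profiles each have a profitable deviation by the same check.)

Pure-strategy Nash equilibria: (Corn, Wheat) and (Soy, Canola) and (Canola, Corn)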